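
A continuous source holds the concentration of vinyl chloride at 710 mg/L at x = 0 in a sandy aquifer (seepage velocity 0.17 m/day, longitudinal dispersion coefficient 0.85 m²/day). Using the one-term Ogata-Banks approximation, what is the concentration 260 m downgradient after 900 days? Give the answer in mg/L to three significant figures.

2.21 mg/L

For a continuous step input, C/C₀ ≈ ½·erfc((x−vt)/(2√(Dt))).
vt = 0.17 × 900 = 153 m and 2√(Dt) = 2√(0.85 × 900) = 55.32 m.
Argument (x−vt)/(2√(Dt)) = (260 − 153)/55.32 = 1.934; ½·erfc(1.934) = 0.003118.
C = 710 × 0.003118 = 2.21 mg/L.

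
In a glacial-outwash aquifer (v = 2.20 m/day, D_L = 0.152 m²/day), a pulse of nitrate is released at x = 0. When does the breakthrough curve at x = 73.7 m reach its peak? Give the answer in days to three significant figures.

For the 1D instantaneous-source solution, setting ∂C/∂t = 0 at fixed x gives v²t² + 2Dt − x² = 0, so t = (√(D² + v²x²) − D)/v².
√(D² + v²x²) = √(0.152² + 2.20² × 73.7²) = 162.1; v² = 4.84.
t = (162.1 − 0.152)/4.84 = 33.5 days (vs. the pure-advection estimate x/v = 33.5 d).

33.5 days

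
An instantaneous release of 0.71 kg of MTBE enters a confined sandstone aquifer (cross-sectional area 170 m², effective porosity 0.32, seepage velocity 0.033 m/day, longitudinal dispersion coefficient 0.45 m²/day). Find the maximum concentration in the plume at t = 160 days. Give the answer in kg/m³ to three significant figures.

0.000434 kg/m³

The peak of an instantaneous 1D plume sits at x = vt; there the Gaussian factor is 1 and C_max = M/(n_e·A·√(4πDt)), where n_e·A is the pore area the mass is dissolved in.
√(4πDt) = √(4π × 0.45 × 160) = 30.08 m, so C_max = 0.71/(0.32 × 170 × 30.08) = 0.000434 kg/m³.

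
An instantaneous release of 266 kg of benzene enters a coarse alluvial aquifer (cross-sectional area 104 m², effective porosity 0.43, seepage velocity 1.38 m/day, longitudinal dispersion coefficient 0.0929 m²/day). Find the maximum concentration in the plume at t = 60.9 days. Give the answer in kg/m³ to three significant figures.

The peak of an instantaneous 1D plume sits at x = vt; there the Gaussian factor is 1 and C_max = M/(n_e·A·√(4πDt)), where n_e·A is the pore area the mass is dissolved in.
√(4πDt) = √(4π × 0.0929 × 60.9) = 8.432 m, so C_max = 266/(0.43 × 104 × 8.432) = 0.705 kg/m³.

0.705 kg/m³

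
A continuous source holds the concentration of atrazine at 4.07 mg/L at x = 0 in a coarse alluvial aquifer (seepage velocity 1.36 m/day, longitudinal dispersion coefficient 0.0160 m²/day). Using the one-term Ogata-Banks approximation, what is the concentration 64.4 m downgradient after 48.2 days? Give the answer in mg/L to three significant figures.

For a continuous step input, C/C₀ ≈ ½·erfc((x−vt)/(2√(Dt))).
vt = 1.36 × 48.2 = 65.552 m and 2√(Dt) = 2√(0.0160 × 48.2) = 1.756 m.
Argument (x−vt)/(2√(Dt)) = (64.4 − 65.552)/1.756 = -0.6560; ½·erfc(-0.6560) = 0.8232.
C = 4.07 × 0.8232 = 3.35 mg/L.

3.35 mg/L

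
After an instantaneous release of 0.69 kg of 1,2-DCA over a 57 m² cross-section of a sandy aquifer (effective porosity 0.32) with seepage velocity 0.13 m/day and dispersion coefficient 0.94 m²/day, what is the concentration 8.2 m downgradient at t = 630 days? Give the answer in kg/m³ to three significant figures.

For an instantaneous plane source, C(x,t) = M/(n_e·A·√(4πDt)) · exp(−(x−vt)²/(4Dt)), with n_e·A the pore (flow) area.
Plume center vt = 0.13 × 630 = 81.9 m, so the well at 8.2 m is 73.7 m upgradient of the peak.
√(4πDt) = 86.27 m, giving peak height M/(n_e·A·√(4πDt)) = 0.69/(0.32 × 57 × 86.27) = 0.0004385 kg/m³.
(x−vt)²/(4Dt) = (-73.7)²/(4 × 0.94 × 630) = 2.293; exp(−2.293) = 0.1010.
C = 0.0004385 × 0.1010 = 4.43e-05 kg/m³.

4.43e-05 kg/m³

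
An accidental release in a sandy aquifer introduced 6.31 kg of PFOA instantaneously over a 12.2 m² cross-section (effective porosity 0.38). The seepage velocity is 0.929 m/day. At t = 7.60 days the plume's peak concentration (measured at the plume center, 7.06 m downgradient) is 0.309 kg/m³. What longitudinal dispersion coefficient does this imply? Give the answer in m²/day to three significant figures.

At the plume center C_max = M/(n_e·A·√(4πDt)), so D = M²/(4πt·(n_e·A·C_max)²).
n_e·A·C_max = 0.38 × 12.2 × 0.309 = 1.433 kg/m.
D = 6.31²/(4π × 7.60 × 1.433²) = 0.203 m²/day.

0.203 m²/day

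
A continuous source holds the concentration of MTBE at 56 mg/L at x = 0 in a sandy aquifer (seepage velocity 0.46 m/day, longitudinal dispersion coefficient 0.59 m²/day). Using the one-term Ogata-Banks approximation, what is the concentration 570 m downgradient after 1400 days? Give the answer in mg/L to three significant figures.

54.1 mg/L

For a continuous step input, C/C₀ ≈ ½·erfc((x−vt)/(2√(Dt))).
vt = 0.46 × 1400 = 644 m and 2√(Dt) = 2√(0.59 × 1400) = 57.48 m.
Argument (x−vt)/(2√(Dt)) = (570 − 644)/57.48 = -1.287; ½·erfc(-1.287) = 0.9656.
C = 56 × 0.9656 = 54.1 mg/L.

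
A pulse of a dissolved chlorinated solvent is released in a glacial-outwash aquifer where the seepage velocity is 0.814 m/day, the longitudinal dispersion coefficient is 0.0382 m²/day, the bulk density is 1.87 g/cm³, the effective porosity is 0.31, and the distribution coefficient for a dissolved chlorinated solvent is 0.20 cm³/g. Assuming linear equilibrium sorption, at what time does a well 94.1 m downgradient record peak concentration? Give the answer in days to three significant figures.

255 days

Retardation factor R = 1 + ρ_b·K_d/n = 1 + 1.87 × 0.20/0.31 = 2.206.
Sorption retards both mechanisms: v_R = v/R = 0.3690 m/day, D_R = D/R = 0.01732 m²/day.
Peak time from v_R²t² + 2D_R t − x² = 0: t = (√(D_R² + v_R²x²) − D_R)/v_R².
√(D_R² + v_R²x²) = √(0.01732² + 0.3690² × 94.1²) = 34.72; v_R² = 0.1362.
t = (34.72 − 0.01732)/0.1362 = 255 days.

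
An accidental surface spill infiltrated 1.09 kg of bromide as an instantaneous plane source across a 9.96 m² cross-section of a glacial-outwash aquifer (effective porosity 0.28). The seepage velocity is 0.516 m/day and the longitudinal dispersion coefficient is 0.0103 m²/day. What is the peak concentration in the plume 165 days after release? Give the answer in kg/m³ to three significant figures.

0.0846 kg/m³

The peak of an instantaneous 1D plume sits at x = vt; there the Gaussian factor is 1 and C_max = M/(n_e·A·√(4πDt)), where n_e·A is the pore area the mass is dissolved in.
√(4πDt) = √(4π × 0.0103 × 165) = 4.621 m, so C_max = 1.09/(0.28 × 9.96 × 4.621) = 0.0846 kg/m³.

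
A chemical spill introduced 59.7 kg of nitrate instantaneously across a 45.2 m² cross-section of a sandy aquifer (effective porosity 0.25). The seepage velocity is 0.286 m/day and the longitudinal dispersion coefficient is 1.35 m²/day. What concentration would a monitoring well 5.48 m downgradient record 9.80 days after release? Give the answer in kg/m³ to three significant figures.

For an instantaneous plane source, C(x,t) = M/(n_e·A·√(4πDt)) · exp(−(x−vt)²/(4Dt)), with n_e·A the pore (flow) area.
Plume center vt = 0.286 × 9.80 = 2.8028 m, so the well at 5.48 m is 2.6772 m downgradient of the peak.
√(4πDt) = 12.89 m, giving peak height M/(n_e·A·√(4πDt)) = 59.7/(0.25 × 45.2 × 12.89) = 0.4099 kg/m³.
(x−vt)²/(4Dt) = (2.6772)²/(4 × 1.35 × 9.80) = 0.1354; exp(−0.1354) = 0.8734.
C = 0.4099 × 0.8734 = 0.358 kg/m³.

0.358 kg/m³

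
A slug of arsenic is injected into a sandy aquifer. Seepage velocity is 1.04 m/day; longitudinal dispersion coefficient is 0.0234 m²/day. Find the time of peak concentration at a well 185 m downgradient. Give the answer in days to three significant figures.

For the 1D instantaneous-source solution, setting ∂C/∂t = 0 at fixed x gives v²t² + 2Dt − x² = 0, so t = (√(D² + v²x²) − D)/v².
√(D² + v²x²) = √(0.0234² + 1.04² × 185²) = 192.4; v² = 1.0816.
t = (192.4 − 0.0234)/1.0816 = 178 days (vs. the pure-advection estimate x/v = 178 d).

178 days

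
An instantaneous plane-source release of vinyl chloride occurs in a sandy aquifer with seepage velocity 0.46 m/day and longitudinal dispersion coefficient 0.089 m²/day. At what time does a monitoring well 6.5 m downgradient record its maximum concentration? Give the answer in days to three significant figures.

For the 1D instantaneous-source solution, setting ∂C/∂t = 0 at fixed x gives v²t² + 2Dt − x² = 0, so t = (√(D² + v²x²) − D)/v².
√(D² + v²x²) = √(0.089² + 0.46² × 6.5²) = 2.991; v² = 0.2116.
t = (2.991 − 0.089)/0.2116 = 13.7 days (vs. the pure-advection estimate x/v = 14.1 d).

13.7 days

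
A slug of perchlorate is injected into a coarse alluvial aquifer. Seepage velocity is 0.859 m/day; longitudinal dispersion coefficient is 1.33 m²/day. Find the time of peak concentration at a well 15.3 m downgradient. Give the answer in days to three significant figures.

For the 1D instantaneous-source solution, setting ∂C/∂t = 0 at fixed x gives v²t² + 2Dt − x² = 0, so t = (√(D² + v²x²) − D)/v².
√(D² + v²x²) = √(1.33² + 0.859² × 15.3²) = 13.21; v² = 0.737881.
t = (13.21 − 1.33)/0.737881 = 16.1 days (vs. the pure-advection estimate x/v = 17.8 d).

16.1 days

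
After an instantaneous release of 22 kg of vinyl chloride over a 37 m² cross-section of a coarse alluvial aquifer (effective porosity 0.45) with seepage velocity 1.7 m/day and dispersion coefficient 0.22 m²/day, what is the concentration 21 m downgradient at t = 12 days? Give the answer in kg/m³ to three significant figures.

0.222 kg/m³

For an instantaneous plane source, C(x,t) = M/(n_e·A·√(4πDt)) · exp(−(x−vt)²/(4Dt)), with n_e·A the pore (flow) area.
Plume center vt = 1.7 × 12 = 20.4 m, so the well at 21 m is 0.6 m downgradient of the peak.
√(4πDt) = 5.760 m, giving peak height M/(n_e·A·√(4πDt)) = 22/(0.45 × 37 × 5.760) = 0.2294 kg/m³.
(x−vt)²/(4Dt) = (0.6)²/(4 × 0.22 × 12) = 0.03409; exp(−0.03409) = 0.9665.
C = 0.2294 × 0.9665 = 0.222 kg/m³.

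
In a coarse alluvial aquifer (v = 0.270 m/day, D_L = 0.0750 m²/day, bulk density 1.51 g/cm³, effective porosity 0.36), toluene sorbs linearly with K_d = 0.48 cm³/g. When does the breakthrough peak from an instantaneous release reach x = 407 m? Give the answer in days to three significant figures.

Retardation factor R = 1 + ρ_b·K_d/n = 1 + 1.51 × 0.48/0.36 = 3.013.
Sorption retards both mechanisms: v_R = v/R = 0.08961 m/day, D_R = D/R = 0.02489 m²/day.
Peak time from v_R²t² + 2D_R t − x² = 0: t = (√(D_R² + v_R²x²) − D_R)/v_R².
√(D_R² + v_R²x²) = √(0.02489² + 0.08961² × 407²) = 36.47; v_R² = 0.008030.
t = (36.47 − 0.02489)/0.008030 = 4540 days.

4540 days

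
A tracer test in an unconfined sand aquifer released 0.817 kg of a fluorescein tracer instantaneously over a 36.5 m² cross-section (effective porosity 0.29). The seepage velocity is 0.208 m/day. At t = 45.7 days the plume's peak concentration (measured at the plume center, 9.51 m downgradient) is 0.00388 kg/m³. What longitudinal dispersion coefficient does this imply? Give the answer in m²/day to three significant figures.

0.689 m²/day

At the plume center C_max = M/(n_e·A·√(4πDt)), so D = M²/(4πt·(n_e·A·C_max)²).
n_e·A·C_max = 0.29 × 36.5 × 0.00388 = 0.04107 kg/m.
D = 0.817²/(4π × 45.7 × 0.04107²) = 0.689 m²/day.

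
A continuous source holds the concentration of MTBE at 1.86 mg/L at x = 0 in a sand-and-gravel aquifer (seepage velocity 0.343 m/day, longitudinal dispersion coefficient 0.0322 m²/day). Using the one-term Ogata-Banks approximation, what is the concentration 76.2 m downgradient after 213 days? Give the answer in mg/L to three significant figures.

0.369 mg/L

For a continuous step input, C/C₀ ≈ ½·erfc((x−vt)/(2√(Dt))).
vt = 0.343 × 213 = 73.059 m and 2√(Dt) = 2√(0.0322 × 213) = 5.238 m.
Argument (x−vt)/(2√(Dt)) = (76.2 − 73.059)/5.238 = 0.5997; ½·erfc(0.5997) = 0.1982.
C = 1.86 × 0.1982 = 0.369 mg/L.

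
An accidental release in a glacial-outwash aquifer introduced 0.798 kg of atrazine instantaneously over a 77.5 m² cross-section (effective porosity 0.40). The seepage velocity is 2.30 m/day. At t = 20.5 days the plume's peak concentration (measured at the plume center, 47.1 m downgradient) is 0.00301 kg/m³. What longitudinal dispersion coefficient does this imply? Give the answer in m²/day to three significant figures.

0.284 m²/day

At the plume center C_max = M/(n_e·A·√(4πDt)), so D = M²/(4πt·(n_e·A·C_max)²).
n_e·A·C_max = 0.40 × 77.5 × 0.00301 = 0.09331 kg/m.
D = 0.798²/(4π × 20.5 × 0.09331²) = 0.284 m²/day.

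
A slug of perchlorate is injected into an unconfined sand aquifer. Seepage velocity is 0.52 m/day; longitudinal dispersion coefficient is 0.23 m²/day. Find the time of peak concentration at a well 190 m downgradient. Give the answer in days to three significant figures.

For the 1D instantaneous-source solution, setting ∂C/∂t = 0 at fixed x gives v²t² + 2Dt − x² = 0, so t = (√(D² + v²x²) − D)/v².
√(D² + v²x²) = √(0.23² + 0.52² × 190²) = 98.80; v² = 0.2704.
t = (98.80 − 0.23)/0.2704 = 365 days (vs. the pure-advection estimate x/v = 365 d).

365 days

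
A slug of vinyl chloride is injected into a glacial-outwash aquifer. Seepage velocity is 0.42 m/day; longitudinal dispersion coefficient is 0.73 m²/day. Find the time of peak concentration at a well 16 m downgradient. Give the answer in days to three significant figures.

34.2 days

For the 1D instantaneous-source solution, setting ∂C/∂t = 0 at fixed x gives v²t² + 2Dt − x² = 0, so t = (√(D² + v²x²) − D)/v².
√(D² + v²x²) = √(0.73² + 0.42² × 16²) = 6.760; v² = 0.1764.
t = (6.760 − 0.73)/0.1764 = 34.2 days (vs. the pure-advection estimate x/v = 38.1 d).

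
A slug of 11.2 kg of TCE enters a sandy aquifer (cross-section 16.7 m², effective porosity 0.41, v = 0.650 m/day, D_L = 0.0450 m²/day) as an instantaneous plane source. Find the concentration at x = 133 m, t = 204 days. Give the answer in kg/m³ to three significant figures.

0.152 kg/m³

For an instantaneous plane source, C(x,t) = M/(n_e·A·√(4πDt)) · exp(−(x−vt)²/(4Dt)), with n_e·A the pore (flow) area.
Plume center vt = 0.650 × 204 = 132.6 m, so the well at 133 m is 0.4 m downgradient of the peak.
√(4πDt) = 10.74 m, giving peak height M/(n_e·A·√(4πDt)) = 11.2/(0.41 × 16.7 × 10.74) = 0.1523 kg/m³.
(x−vt)²/(4Dt) = (0.4)²/(4 × 0.0450 × 204) = 0.004357; exp(−0.004357) = 0.9957.
C = 0.1523 × 0.9957 = 0.152 kg/m³.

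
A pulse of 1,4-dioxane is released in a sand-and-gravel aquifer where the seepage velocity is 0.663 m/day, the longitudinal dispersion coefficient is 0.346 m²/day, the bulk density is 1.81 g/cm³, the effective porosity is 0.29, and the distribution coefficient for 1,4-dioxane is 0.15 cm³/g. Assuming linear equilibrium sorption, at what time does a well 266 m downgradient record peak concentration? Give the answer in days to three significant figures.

775 days

Retardation factor R = 1 + ρ_b·K_d/n = 1 + 1.81 × 0.15/0.29 = 1.936.
Sorption retards both mechanisms: v_R = v/R = 0.3425 m/day, D_R = D/R = 0.1787 m²/day.
Peak time from v_R²t² + 2D_R t − x² = 0: t = (√(D_R² + v_R²x²) − D_R)/v_R².
√(D_R² + v_R²x²) = √(0.1787² + 0.3425² × 266²) = 91.11; v_R² = 0.1173.
t = (91.11 − 0.1787)/0.1173 = 775 days.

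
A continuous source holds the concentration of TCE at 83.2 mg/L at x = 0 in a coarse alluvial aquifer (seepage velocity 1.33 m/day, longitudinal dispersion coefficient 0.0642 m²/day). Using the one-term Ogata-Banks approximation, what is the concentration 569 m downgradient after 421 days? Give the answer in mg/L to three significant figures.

9.04 mg/L

For a continuous step input, C/C₀ ≈ ½·erfc((x−vt)/(2√(Dt))).
vt = 1.33 × 421 = 559.93 m and 2√(Dt) = 2√(0.0642 × 421) = 10.40 m.
Argument (x−vt)/(2√(Dt)) = (569 − 559.93)/10.40 = 0.8721; ½·erfc(0.8721) = 0.1087.
C = 83.2 × 0.1087 = 9.04 mg/L.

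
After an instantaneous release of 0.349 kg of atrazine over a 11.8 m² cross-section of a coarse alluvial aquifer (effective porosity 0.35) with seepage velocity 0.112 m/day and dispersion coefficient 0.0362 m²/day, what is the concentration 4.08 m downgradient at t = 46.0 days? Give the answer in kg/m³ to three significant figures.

0.0155 kg/m³

For an instantaneous plane source, C(x,t) = M/(n_e·A·√(4πDt)) · exp(−(x−vt)²/(4Dt)), with n_e·A the pore (flow) area.
Plume center vt = 0.112 × 46.0 = 5.152 m, so the well at 4.08 m is 1.072 m upgradient of the peak.
√(4πDt) = 4.574 m, giving peak height M/(n_e·A·√(4πDt)) = 0.349/(0.35 × 11.8 × 4.574) = 0.01847 kg/m³.
(x−vt)²/(4Dt) = (-1.072)²/(4 × 0.0362 × 46.0) = 0.1725; exp(−0.1725) = 0.8416.
C = 0.01847 × 0.8416 = 0.0155 kg/m³.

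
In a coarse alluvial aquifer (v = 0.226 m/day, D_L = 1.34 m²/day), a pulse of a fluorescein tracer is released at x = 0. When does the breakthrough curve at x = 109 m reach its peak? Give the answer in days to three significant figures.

For the 1D instantaneous-source solution, setting ∂C/∂t = 0 at fixed x gives v²t² + 2Dt − x² = 0, so t = (√(D² + v²x²) − D)/v².
√(D² + v²x²) = √(1.34² + 0.226² × 109²) = 24.67; v² = 0.051076.
t = (24.67 − 1.34)/0.051076 = 457 days (vs. the pure-advection estimate x/v = 482 d).

457 days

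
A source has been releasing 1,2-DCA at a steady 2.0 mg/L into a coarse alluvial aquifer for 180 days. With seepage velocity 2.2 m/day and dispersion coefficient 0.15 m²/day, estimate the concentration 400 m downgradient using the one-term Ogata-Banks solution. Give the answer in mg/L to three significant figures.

0.586 mg/L

For a continuous step input, C/C₀ ≈ ½·erfc((x−vt)/(2√(Dt))).
vt = 2.2 × 180 = 396 m and 2√(Dt) = 2√(0.15 × 180) = 10.39 m.
Argument (x−vt)/(2√(Dt)) = (400 − 396)/10.39 = 0.3850; ½·erfc(0.3850) = 0.2931.
C = 2.0 × 0.2931 = 0.586 mg/L.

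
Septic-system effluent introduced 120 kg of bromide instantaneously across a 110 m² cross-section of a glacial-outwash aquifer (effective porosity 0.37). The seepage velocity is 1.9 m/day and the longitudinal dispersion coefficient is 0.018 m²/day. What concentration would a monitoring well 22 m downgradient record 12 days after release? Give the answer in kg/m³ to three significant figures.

For an instantaneous plane source, C(x,t) = M/(n_e·A·√(4πDt)) · exp(−(x−vt)²/(4Dt)), with n_e·A the pore (flow) area.
Plume center vt = 1.9 × 12 = 22.8 m, so the well at 22 m is 0.8 m upgradient of the peak.
√(4πDt) = 1.648 m, giving peak height M/(n_e·A·√(4πDt)) = 120/(0.37 × 110 × 1.648) = 1.789 kg/m³.
(x−vt)²/(4Dt) = (-0.8)²/(4 × 0.018 × 12) = 0.7407; exp(−0.7407) = 0.4768.
C = 1.789 × 0.4768 = 0.853 kg/m³.

0.853 kg/m³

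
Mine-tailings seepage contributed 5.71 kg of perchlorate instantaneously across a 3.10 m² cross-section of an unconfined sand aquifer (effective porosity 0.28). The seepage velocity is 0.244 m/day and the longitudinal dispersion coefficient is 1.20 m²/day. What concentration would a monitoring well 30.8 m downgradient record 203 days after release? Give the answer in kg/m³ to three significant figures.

0.0829 kg/m³

For an instantaneous plane source, C(x,t) = M/(n_e·A·√(4πDt)) · exp(−(x−vt)²/(4Dt)), with n_e·A the pore (flow) area.
Plume center vt = 0.244 × 203 = 49.532 m, so the well at 30.8 m is 18.732 m upgradient of the peak.
√(4πDt) = 55.33 m, giving peak height M/(n_e·A·√(4πDt)) = 5.71/(0.28 × 3.10 × 55.33) = 0.1189 kg/m³.
(x−vt)²/(4Dt) = (-18.732)²/(4 × 1.20 × 203) = 0.3601; exp(−0.3601) = 0.6976.
C = 0.1189 × 0.6976 = 0.0829 kg/m³.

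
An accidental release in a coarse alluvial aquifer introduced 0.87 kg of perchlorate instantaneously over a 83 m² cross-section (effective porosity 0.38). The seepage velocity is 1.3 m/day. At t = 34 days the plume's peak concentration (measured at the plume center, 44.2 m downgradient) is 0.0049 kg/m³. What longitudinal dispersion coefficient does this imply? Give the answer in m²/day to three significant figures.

0.0742 m²/day

At the plume center C_max = M/(n_e·A·√(4πDt)), so D = M²/(4πt·(n_e·A·C_max)²).
n_e·A·C_max = 0.38 × 83 × 0.0049 = 0.1545 kg/m.
D = 0.87²/(4π × 34 × 0.1545²) = 0.0742 m²/day.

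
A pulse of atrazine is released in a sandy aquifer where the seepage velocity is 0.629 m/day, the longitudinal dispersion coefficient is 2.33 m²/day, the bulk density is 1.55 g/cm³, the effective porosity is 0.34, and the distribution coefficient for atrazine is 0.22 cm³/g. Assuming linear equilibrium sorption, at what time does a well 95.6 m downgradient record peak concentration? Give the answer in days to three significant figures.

Retardation factor R = 1 + ρ_b·K_d/n = 1 + 1.55 × 0.22/0.34 = 2.003.
Sorption retards both mechanisms: v_R = v/R = 0.3140 m/day, D_R = D/R = 1.163 m²/day.
Peak time from v_R²t² + 2D_R t − x² = 0: t = (√(D_R² + v_R²x²) − D_R)/v_R².
√(D_R² + v_R²x²) = √(1.163² + 0.3140² × 95.6²) = 30.04; v_R² = 0.09860.
t = (30.04 − 1.163)/0.09860 = 293 days.

293 days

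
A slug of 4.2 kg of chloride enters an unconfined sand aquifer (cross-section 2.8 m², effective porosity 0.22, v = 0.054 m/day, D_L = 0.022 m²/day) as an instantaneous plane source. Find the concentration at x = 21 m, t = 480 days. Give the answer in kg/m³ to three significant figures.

0.334 kg/m³

For an instantaneous plane source, C(x,t) = M/(n_e·A·√(4πDt)) · exp(−(x−vt)²/(4Dt)), with n_e·A the pore (flow) area.
Plume center vt = 0.054 × 480 = 25.92 m, so the well at 21 m is 4.92 m upgradient of the peak.
√(4πDt) = 11.52 m, giving peak height M/(n_e·A·√(4πDt)) = 4.2/(0.22 × 2.8 × 11.52) = 0.5919 kg/m³.
(x−vt)²/(4Dt) = (-4.92)²/(4 × 0.022 × 480) = 0.5731; exp(−0.5731) = 0.5638.
C = 0.5919 × 0.5638 = 0.334 kg/m³.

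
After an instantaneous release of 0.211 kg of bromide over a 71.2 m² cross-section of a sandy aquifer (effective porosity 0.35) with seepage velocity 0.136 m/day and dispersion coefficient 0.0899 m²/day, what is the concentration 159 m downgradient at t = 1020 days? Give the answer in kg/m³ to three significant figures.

8.13e-05 kg/m³

For an instantaneous plane source, C(x,t) = M/(n_e·A·√(4πDt)) · exp(−(x−vt)²/(4Dt)), with n_e·A the pore (flow) area.
Plume center vt = 0.136 × 1020 = 138.72 m, so the well at 159 m is 20.28 m downgradient of the peak.
√(4πDt) = 33.95 m, giving peak height M/(n_e·A·√(4πDt)) = 0.211/(0.35 × 71.2 × 33.95) = 0.0002494 kg/m³.
(x−vt)²/(4Dt) = (20.28)²/(4 × 0.0899 × 1020) = 1.121; exp(−1.121) = 0.3260.
C = 0.0002494 × 0.3260 = 8.13e-05 kg/m³.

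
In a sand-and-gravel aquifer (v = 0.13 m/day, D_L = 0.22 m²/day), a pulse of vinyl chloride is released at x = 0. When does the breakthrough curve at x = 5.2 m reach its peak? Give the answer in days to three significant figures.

29.0 days

For the 1D instantaneous-source solution, setting ∂C/∂t = 0 at fixed x gives v²t² + 2Dt − x² = 0, so t = (√(D² + v²x²) − D)/v².
√(D² + v²x²) = √(0.22² + 0.13² × 5.2²) = 0.7109; v² = 0.0169.
t = (0.7109 − 0.22)/0.0169 = 29.0 days (vs. the pure-advection estimate x/v = 40.0 d).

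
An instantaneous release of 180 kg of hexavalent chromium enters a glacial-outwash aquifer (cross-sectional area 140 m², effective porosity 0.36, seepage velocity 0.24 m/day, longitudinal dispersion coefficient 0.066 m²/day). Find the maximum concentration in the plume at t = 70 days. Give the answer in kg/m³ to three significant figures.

0.469 kg/m³

The peak of an instantaneous 1D plume sits at x = vt; there the Gaussian factor is 1 and C_max = M/(n_e·A·√(4πDt)), where n_e·A is the pore area the mass is dissolved in.
√(4πDt) = √(4π × 0.066 × 70) = 7.619 m, so C_max = 180/(0.36 × 140 × 7.619) = 0.469 kg/m³.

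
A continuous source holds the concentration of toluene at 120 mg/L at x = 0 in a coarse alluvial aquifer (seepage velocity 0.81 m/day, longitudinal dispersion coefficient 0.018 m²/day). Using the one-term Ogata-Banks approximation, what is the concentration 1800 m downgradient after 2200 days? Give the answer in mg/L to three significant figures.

For a continuous step input, C/C₀ ≈ ½·erfc((x−vt)/(2√(Dt))).
vt = 0.81 × 2200 = 1782 m and 2√(Dt) = 2√(0.018 × 2200) = 12.59 m.
Argument (x−vt)/(2√(Dt)) = (1800 − 1782)/12.59 = 1.430; ½·erfc(1.430) = 0.02157.
C = 120 × 0.02157 = 2.59 mg/L.

2.59 mg/L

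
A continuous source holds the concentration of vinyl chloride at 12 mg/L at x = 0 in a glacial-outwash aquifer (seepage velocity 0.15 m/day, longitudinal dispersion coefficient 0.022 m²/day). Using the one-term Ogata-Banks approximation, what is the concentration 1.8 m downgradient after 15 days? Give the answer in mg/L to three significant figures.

For a continuous step input, C/C₀ ≈ ½·erfc((x−vt)/(2√(Dt))).
vt = 0.15 × 15 = 2.25 m and 2√(Dt) = 2√(0.022 × 15) = 1.149 m.
Argument (x−vt)/(2√(Dt)) = (1.8 − 2.25)/1.149 = -0.3916; ½·erfc(-0.3916) = 0.7101.
C = 12 × 0.7101 = 8.52 mg/L.

8.52 mg/L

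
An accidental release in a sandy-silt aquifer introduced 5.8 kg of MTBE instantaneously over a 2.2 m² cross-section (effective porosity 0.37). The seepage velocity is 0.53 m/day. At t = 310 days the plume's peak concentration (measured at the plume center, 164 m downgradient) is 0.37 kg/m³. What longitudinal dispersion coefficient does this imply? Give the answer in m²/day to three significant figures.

At the plume center C_max = M/(n_e·A·√(4πDt)), so D = M²/(4πt·(n_e·A·C_max)²).
n_e·A·C_max = 0.37 × 2.2 × 0.37 = 0.3012 kg/m.
D = 5.8²/(4π × 310 × 0.3012²) = 0.0952 m²/day.

0.0952 m²/day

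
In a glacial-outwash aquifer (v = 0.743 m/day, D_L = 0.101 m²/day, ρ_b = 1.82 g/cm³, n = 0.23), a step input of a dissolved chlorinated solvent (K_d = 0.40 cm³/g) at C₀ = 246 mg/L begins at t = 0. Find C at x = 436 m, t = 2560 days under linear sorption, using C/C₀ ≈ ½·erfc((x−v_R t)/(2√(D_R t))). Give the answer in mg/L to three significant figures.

238 mg/L

Retardation factor R = 1 + ρ_b·K_d/n = 1 + 1.82 × 0.40/0.23 = 4.165.
Sorption retards both mechanisms: v_R = v/R = 0.1784 m/day, D_R = D/R = 0.02425 m²/day.
v_R·t = 0.1784 × 2560 = 456.704 m; 2√(D_R t) = 15.76 m; argument = (436 − 456.704)/15.76 = -1.314.
C = C₀ × ½·erfc(-1.314) = 246 × 0.9684 = 238 mg/L.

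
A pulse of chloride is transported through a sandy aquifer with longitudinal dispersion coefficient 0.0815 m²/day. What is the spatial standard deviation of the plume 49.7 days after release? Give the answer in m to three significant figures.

Dispersive spreading gives a Gaussian with σ² = 2Dt; advection only shifts the center.
σ = √(2 × 0.0815 × 49.7) = 2.85 m.

2.85 m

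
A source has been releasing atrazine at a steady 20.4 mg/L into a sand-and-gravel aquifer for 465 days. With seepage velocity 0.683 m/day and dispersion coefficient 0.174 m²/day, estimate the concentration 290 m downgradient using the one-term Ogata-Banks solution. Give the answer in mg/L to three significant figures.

For a continuous step input, C/C₀ ≈ ½·erfc((x−vt)/(2√(Dt))).
vt = 0.683 × 465 = 317.595 m and 2√(Dt) = 2√(0.174 × 465) = 17.99 m.
Argument (x−vt)/(2√(Dt)) = (290 − 317.595)/17.99 = -1.534; ½·erfc(-1.534) = 0.9850.
C = 20.4 × 0.9850 = 20.1 mg/L.

20.1 mg/L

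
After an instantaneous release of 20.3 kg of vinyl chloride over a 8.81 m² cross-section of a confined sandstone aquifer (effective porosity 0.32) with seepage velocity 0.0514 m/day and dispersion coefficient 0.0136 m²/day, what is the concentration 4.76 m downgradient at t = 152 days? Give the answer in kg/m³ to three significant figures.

For an instantaneous plane source, C(x,t) = M/(n_e·A·√(4πDt)) · exp(−(x−vt)²/(4Dt)), with n_e·A the pore (flow) area.
Plume center vt = 0.0514 × 152 = 7.8128 m, so the well at 4.76 m is 3.0528 m upgradient of the peak.
√(4πDt) = 5.097 m, giving peak height M/(n_e·A·√(4πDt)) = 20.3/(0.32 × 8.81 × 5.097) = 1.413 kg/m³.
(x−vt)²/(4Dt) = (-3.0528)²/(4 × 0.0136 × 152) = 1.127; exp(−1.127) = 0.3240.
C = 1.413 × 0.3240 = 0.458 kg/m³.

0.458 kg/m³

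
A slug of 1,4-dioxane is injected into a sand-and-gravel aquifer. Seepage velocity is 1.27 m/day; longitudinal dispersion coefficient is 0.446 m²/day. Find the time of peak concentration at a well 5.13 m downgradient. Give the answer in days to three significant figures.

3.77 days

For the 1D instantaneous-source solution, setting ∂C/∂t = 0 at fixed x gives v²t² + 2Dt − x² = 0, so t = (√(D² + v²x²) − D)/v².
√(D² + v²x²) = √(0.446² + 1.27² × 5.13²) = 6.530; v² = 1.6129.
t = (6.530 − 0.446)/1.6129 = 3.77 days (vs. the pure-advection estimate x/v = 4.04 d).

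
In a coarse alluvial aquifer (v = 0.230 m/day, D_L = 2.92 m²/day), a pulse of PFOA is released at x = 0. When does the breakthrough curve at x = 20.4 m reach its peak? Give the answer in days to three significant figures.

For the 1D instantaneous-source solution, setting ∂C/∂t = 0 at fixed x gives v²t² + 2Dt − x² = 0, so t = (√(D² + v²x²) − D)/v².
√(D² + v²x²) = √(2.92² + 0.230² × 20.4²) = 5.526; v² = 0.0529.
t = (5.526 − 2.92)/0.0529 = 49.3 days (vs. the pure-advection estimate x/v = 88.7 d).

49.3 days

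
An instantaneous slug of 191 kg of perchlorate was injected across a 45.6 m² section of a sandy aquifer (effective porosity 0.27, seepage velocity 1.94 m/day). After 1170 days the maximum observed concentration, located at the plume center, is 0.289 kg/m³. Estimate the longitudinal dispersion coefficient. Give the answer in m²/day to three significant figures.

0.196 m²/day

At the plume center C_max = M/(n_e·A·√(4πDt)), so D = M²/(4πt·(n_e·A·C_max)²).
n_e·A·C_max = 0.27 × 45.6 × 0.289 = 3.558 kg/m.
D = 191²/(4π × 1170 × 3.558²) = 0.196 m²/day.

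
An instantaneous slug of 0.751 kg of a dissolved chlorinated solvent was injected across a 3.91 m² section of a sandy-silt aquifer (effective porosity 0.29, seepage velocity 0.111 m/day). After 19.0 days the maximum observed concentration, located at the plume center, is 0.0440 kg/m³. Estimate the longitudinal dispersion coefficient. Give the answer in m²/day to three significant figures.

At the plume center C_max = M/(n_e·A·√(4πDt)), so D = M²/(4πt·(n_e·A·C_max)²).
n_e·A·C_max = 0.29 × 3.91 × 0.0440 = 0.04989 kg/m.
D = 0.751²/(4π × 19.0 × 0.04989²) = 0.949 m²/day.

0.949 m²/day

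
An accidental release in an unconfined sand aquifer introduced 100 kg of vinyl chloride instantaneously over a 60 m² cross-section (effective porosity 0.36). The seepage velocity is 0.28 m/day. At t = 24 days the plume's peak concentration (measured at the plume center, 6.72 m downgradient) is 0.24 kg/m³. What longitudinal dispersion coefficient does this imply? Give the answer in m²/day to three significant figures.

1.23 m²/day

At the plume center C_max = M/(n_e·A·√(4πDt)), so D = M²/(4πt·(n_e·A·C_max)²).
n_e·A·C_max = 0.36 × 60 × 0.24 = 5.184 kg/m.
D = 100²/(4π × 24 × 5.184²) = 1.23 m²/day.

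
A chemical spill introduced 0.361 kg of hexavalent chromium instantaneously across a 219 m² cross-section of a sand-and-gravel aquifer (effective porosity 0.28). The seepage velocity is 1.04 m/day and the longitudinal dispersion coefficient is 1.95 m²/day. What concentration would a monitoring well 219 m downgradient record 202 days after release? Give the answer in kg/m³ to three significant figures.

For an instantaneous plane source, C(x,t) = M/(n_e·A·√(4πDt)) · exp(−(x−vt)²/(4Dt)), with n_e·A the pore (flow) area.
Plume center vt = 1.04 × 202 = 210.08 m, so the well at 219 m is 8.92 m downgradient of the peak.
√(4πDt) = 70.36 m, giving peak height M/(n_e·A·√(4πDt)) = 0.361/(0.28 × 219 × 70.36) = 8.367e-05 kg/m³.
(x−vt)²/(4Dt) = (8.92)²/(4 × 1.95 × 202) = 0.05050; exp(−0.05050) = 0.9508.
C = 8.367e-05 × 0.9508 = 7.96e-05 kg/m³.

7.96e-05 kg/m³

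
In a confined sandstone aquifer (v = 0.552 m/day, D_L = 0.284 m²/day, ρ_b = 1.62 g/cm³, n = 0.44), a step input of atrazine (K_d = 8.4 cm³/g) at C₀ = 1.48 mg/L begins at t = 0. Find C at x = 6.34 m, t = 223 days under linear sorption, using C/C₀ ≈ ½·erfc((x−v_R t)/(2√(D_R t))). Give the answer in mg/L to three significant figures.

0.157 mg/L

Retardation factor R = 1 + ρ_b·K_d/n = 1 + 1.62 × 8.4/0.44 = 31.93.
Sorption retards both mechanisms: v_R = v/R = 0.01729 m/day, D_R = D/R = 0.008894 m²/day.
v_R·t = 0.01729 × 223 = 3.85567 m; 2√(D_R t) = 2.817 m; argument = (6.34 − 3.85567)/2.817 = 0.8819.
C = C₀ × ½·erfc(0.8819) = 1.48 × 0.1062 = 0.157 mg/L.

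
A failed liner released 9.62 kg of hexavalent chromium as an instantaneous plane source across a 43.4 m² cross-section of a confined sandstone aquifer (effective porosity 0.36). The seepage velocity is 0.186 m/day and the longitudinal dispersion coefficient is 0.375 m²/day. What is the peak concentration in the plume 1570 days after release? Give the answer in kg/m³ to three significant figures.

The peak of an instantaneous 1D plume sits at x = vt; there the Gaussian factor is 1 and C_max = M/(n_e·A·√(4πDt)), where n_e·A is the pore area the mass is dissolved in.
√(4πDt) = √(4π × 0.375 × 1570) = 86.01 m, so C_max = 9.62/(0.36 × 43.4 × 86.01) = 0.00716 kg/m³.

0.00716 kg/m³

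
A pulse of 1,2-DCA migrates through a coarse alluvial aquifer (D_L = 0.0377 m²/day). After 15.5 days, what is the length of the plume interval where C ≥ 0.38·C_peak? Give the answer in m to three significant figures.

3.01 m

The plume is Gaussian with σ = √(2Dt) = √(2 × 0.0377 × 15.5) = 1.081 m.
C/C_peak = exp(−Δx²/(2σ²)) = 0.38 ⇒ Δx = σ·√(−2 ln 0.38) = 1.081 × 1.391 = 1.504 m.
Width = 2Δx = 3.01 m.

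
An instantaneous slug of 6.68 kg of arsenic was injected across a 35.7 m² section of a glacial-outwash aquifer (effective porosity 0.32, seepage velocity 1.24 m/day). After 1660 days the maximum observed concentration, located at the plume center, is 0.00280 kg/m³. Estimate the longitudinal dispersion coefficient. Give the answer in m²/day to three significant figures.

At the plume center C_max = M/(n_e·A·√(4πDt)), so D = M²/(4πt·(n_e·A·C_max)²).
n_e·A·C_max = 0.32 × 35.7 × 0.00280 = 0.03199 kg/m.
D = 6.68²/(4π × 1660 × 0.03199²) = 2.09 m²/day.

2.09 m²/day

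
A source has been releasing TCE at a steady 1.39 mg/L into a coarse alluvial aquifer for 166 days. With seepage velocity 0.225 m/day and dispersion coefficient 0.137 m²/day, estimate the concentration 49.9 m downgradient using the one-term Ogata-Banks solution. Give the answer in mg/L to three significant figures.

0.0436 mg/L

For a continuous step input, C/C₀ ≈ ½·erfc((x−vt)/(2√(Dt))).
vt = 0.225 × 166 = 37.35 m and 2√(Dt) = 2√(0.137 × 166) = 9.538 m.
Argument (x−vt)/(2√(Dt)) = (49.9 − 37.35)/9.538 = 1.316; ½·erfc(1.316) = 0.03136.
C = 1.39 × 0.03136 = 0.0436 mg/L.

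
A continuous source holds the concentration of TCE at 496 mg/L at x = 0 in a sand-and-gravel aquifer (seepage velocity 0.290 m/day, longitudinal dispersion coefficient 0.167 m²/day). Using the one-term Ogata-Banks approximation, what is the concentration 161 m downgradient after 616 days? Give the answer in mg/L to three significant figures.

For a continuous step input, C/C₀ ≈ ½·erfc((x−vt)/(2√(Dt))).
vt = 0.290 × 616 = 178.64 m and 2√(Dt) = 2√(0.167 × 616) = 20.29 m.
Argument (x−vt)/(2√(Dt)) = (161 − 178.64)/20.29 = -0.8694; ½·erfc(-0.8694) = 0.8906.
C = 496 × 0.8906 = 442 mg/L.

442 mg/L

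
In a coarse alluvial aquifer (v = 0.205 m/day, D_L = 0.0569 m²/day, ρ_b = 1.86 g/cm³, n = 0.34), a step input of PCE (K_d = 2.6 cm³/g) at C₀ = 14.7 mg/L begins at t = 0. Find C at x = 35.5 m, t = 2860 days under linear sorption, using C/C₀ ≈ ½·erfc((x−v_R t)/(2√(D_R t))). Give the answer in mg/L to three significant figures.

10.9 mg/L

Retardation factor R = 1 + ρ_b·K_d/n = 1 + 1.86 × 2.6/0.34 = 15.22.
Sorption retards both mechanisms: v_R = v/R = 0.01347 m/day, D_R = D/R = 0.003739 m²/day.
v_R·t = 0.01347 × 2860 = 38.5242 m; 2√(D_R t) = 6.540 m; argument = (35.5 − 38.5242)/6.540 = -0.4624.
C = C₀ × ½·erfc(-0.4624) = 14.7 × 0.7434 = 10.9 mg/L.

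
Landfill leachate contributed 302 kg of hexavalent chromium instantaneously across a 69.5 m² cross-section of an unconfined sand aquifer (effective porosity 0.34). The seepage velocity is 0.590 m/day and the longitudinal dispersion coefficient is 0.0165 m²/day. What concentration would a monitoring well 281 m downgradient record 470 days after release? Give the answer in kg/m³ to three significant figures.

For an instantaneous plane source, C(x,t) = M/(n_e·A·√(4πDt)) · exp(−(x−vt)²/(4Dt)), with n_e·A the pore (flow) area.
Plume center vt = 0.590 × 470 = 277.3 m, so the well at 281 m is 3.7 m downgradient of the peak.
√(4πDt) = 9.872 m, giving peak height M/(n_e·A·√(4πDt)) = 302/(0.34 × 69.5 × 9.872) = 1.295 kg/m³.
(x−vt)²/(4Dt) = (3.7)²/(4 × 0.0165 × 470) = 0.4413; exp(−0.4413) = 0.6432.
C = 1.295 × 0.6432 = 0.833 kg/m³.

0.833 kg/m³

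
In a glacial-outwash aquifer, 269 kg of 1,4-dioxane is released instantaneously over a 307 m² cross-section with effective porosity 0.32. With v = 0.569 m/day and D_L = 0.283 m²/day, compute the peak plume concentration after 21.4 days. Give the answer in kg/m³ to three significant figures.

The peak of an instantaneous 1D plume sits at x = vt; there the Gaussian factor is 1 and C_max = M/(n_e·A·√(4πDt)), where n_e·A is the pore area the mass is dissolved in.
√(4πDt) = √(4π × 0.283 × 21.4) = 8.724 m, so C_max = 269/(0.32 × 307 × 8.724) = 0.314 kg/m³.

0.314 kg/m³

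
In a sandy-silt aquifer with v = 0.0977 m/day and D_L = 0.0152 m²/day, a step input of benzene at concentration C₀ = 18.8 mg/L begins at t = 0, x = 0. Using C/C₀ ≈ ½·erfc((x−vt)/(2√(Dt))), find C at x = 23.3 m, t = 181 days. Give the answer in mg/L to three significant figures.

0.157 mg/L

For a continuous step input, C/C₀ ≈ ½·erfc((x−vt)/(2√(Dt))).
vt = 0.0977 × 181 = 17.6837 m and 2√(Dt) = 2√(0.0152 × 181) = 3.317 m.
Argument (x−vt)/(2√(Dt)) = (23.3 − 17.6837)/3.317 = 1.693; ½·erfc(1.693) = 0.008327.
C = 18.8 × 0.008327 = 0.157 mg/L.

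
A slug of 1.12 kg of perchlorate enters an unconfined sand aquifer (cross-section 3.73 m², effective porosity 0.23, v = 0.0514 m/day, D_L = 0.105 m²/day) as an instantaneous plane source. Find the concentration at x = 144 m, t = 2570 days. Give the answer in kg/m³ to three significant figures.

For an instantaneous plane source, C(x,t) = M/(n_e·A·√(4πDt)) · exp(−(x−vt)²/(4Dt)), with n_e·A the pore (flow) area.
Plume center vt = 0.0514 × 2570 = 132.098 m, so the well at 144 m is 11.902 m downgradient of the peak.
√(4πDt) = 58.23 m, giving peak height M/(n_e·A·√(4πDt)) = 1.12/(0.23 × 3.73 × 58.23) = 0.02242 kg/m³.
(x−vt)²/(4Dt) = (11.902)²/(4 × 0.105 × 2570) = 0.1312; exp(−0.1312) = 0.8770.
C = 0.02242 × 0.8770 = 0.0197 kg/m³.

0.0197 kg/m³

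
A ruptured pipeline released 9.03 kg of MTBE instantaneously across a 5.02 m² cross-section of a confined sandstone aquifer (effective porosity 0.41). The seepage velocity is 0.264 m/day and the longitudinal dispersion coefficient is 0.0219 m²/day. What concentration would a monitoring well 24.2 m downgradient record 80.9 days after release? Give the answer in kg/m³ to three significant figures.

0.297 kg/m³

For an instantaneous plane source, C(x,t) = M/(n_e·A·√(4πDt)) · exp(−(x−vt)²/(4Dt)), with n_e·A the pore (flow) area.
Plume center vt = 0.264 × 80.9 = 21.3576 m, so the well at 24.2 m is 2.8424 m downgradient of the peak.
√(4πDt) = 4.718 m, giving peak height M/(n_e·A·√(4πDt)) = 9.03/(0.41 × 5.02 × 4.718) = 0.9299 kg/m³.
(x−vt)²/(4Dt) = (2.8424)²/(4 × 0.0219 × 80.9) = 1.140; exp(−1.140) = 0.3198.
C = 0.9299 × 0.3198 = 0.297 kg/m³.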